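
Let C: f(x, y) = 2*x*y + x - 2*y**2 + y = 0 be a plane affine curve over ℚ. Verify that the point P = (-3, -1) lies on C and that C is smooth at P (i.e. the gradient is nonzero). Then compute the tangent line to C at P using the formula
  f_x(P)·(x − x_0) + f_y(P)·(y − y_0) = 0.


Tangent line at P: -x - y - 4 = 0.

Step 1: f(-3, -1) = 0, so P lies on C.
Step 2: partial derivatives
  f_x(x, y) = 2*y + 1, f_y(x, y) = 2*x - 4*y + 1.
  f_x(P) = -1, f_y(P) = -1 (gradient nonzero, so P is smooth).
Step 3: tangent line at P: -1·(x − -3) + -1·(y − -1) = 0.
Expanding: -x - y - 4 = 0.


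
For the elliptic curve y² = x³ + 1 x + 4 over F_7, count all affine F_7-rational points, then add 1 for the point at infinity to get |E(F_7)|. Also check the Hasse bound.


Affine points = {(0, 2), (0, 5), (2, 0), (4, 3), (4, 4), (5, 1), (5, 6), (6, 3), (6, 4)}; affine count = 9; |E(F_7)| = 10.

Discriminant check: Δ ∝ 4a³ + 27b² = 4·1³ + 27·4² = 4·1 + 27·16 ≡ 2 (mod 7). Nonzero ⇒ E is nonsingular.
For each x ∈ F_7, compute rhs = x³ + 1·x + 4 mod 7, then count y ∈ F_7 with y² ≡ rhs.
  x = 0: rhs = 4, matching y values: 2, 5 (2 points).
  x = 1: rhs = 6, matching y values: none (0 points).
  x = 2: rhs = 0, matching y values: 0 (1 points).
  x = 3: rhs = 6, matching y values: none (0 points).
  x = 4: rhs = 2, matching y values: 3, 4 (2 points).
  x = 5: rhs = 1, matching y values: 1, 6 (2 points).
  x = 6: rhs = 2, matching y values: 3, 4 (2 points).
Total affine count: 9.
Full point count |E(F_7)| = 9 + 1 = 10.
Hasse bound: |10 − (7+1)| = |2| = 2 ≤ 2√7 ≈ 5.2915 ✓.


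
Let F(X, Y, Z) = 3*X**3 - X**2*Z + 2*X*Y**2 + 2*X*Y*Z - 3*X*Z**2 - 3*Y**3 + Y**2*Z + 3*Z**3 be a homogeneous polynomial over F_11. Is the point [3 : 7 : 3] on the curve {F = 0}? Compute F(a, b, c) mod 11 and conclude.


F(3,7,3) ≡ 10 (mod 11); P is NOT on the curve.

Evaluate F(3, 7, 3) term-by-term (mod 11).
  3*X**3 ↦ 3·27·1·1 = 81
  -X**2*Z ↦ -1·9·1·3 = -27
  2*X*Y**2 ↦ 2·3·49·1 = 294
  2*X*Y*Z ↦ 2·3·7·3 = 126
  -3*X*Z**2 ↦ -3·3·1·9 = -81
  -3*Y**3 ↦ -3·1·343·1 = -1029
  Y**2*Z ↦ 1·1·49·3 = 147
  3*Z**3 ↦ 3·1·1·27 = 81
Sum: F(3, 7, 3) = (81) + (-27) + (294) + (126) + (-81) + (-1029) + (147) + (81) = -408.
Reducing mod 11: -408 ≡ 10 (mod 11).
Since F(a, b, c) ≡ 10 ≠ 0 (mod 11), P does NOT lie on the curve.


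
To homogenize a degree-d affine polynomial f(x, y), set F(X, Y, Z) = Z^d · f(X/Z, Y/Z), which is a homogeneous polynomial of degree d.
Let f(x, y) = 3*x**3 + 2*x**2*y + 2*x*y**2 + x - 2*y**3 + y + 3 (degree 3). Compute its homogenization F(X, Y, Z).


F(X, Y, Z) = 3*X**3 + 2*X**2*Y + 2*X*Y**2 + X*Z**2 - 2*Y**3 + Y*Z**2 + 3*Z**3

deg(f) = 3.
Substitute x = X/Z, y = Y/Z into f, then multiply by Z^3.
  monomial 3·x^3·y^0 ↦ 3·X^3·Y^0·Z^0.
  monomial 2·x^2·y^1 ↦ 2·X^2·Y^1·Z^0.
  monomial 2·x^1·y^2 ↦ 2·X^1·Y^2·Z^0.
  monomial 1·x^1·y^0 ↦ 1·X^1·Y^0·Z^2.
  monomial -2·x^0·y^3 ↦ -2·X^0·Y^3·Z^0.
  monomial 1·x^0·y^1 ↦ 1·X^0·Y^1·Z^2.
  monomial 3·x^0·y^0 ↦ 3·X^0·Y^0·Z^3.
Collecting: F(X, Y, Z) = 3*X**3 + 2*X**2*Y + 2*X*Y**2 + X*Z**2 - 2*Y**3 + Y*Z**2 + 3*Z**3.


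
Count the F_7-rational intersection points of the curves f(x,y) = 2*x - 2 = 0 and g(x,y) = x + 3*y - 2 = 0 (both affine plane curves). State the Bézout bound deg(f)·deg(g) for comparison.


Common zeros: {(1, 5)}; count = 1; Bézout bound = 1.

deg(f) = 1, deg(g) = 1, so Bézout bound = 1.
Scan x ∈ F_7. For each x, list the y ∈ F_7 with f(x, y) ≡ 0 and those with g(x, y) ≡ 0 (mod 7); the common zeros in that column are the intersection.
  x = 0: f ≡ 0 at y ∈ ∅; g ≡ 0 at y ∈ {3}; common: ∅.
  x = 1: f ≡ 0 at y ∈ {0, 1, 2, 3, 4, 5, 6}; g ≡ 0 at y ∈ {5}; common: {5}.
  x = 2: f ≡ 0 at y ∈ ∅; g ≡ 0 at y ∈ {0}; common: ∅.
  x = 3: f ≡ 0 at y ∈ ∅; g ≡ 0 at y ∈ {2}; common: ∅.
  x = 4: f ≡ 0 at y ∈ ∅; g ≡ 0 at y ∈ {4}; common: ∅.
  x = 5: f ≡ 0 at y ∈ ∅; g ≡ 0 at y ∈ {6}; common: ∅.
  x = 6: f ≡ 0 at y ∈ ∅; g ≡ 0 at y ∈ {1}; common: ∅.
Collecting: common zeros = {(1, 5)}, so the count is 1.
Comparison with the Bézout bound: 1 ≤ 1 = deg(f)·deg(g), as expected for curves with no common component (the bound is attained).


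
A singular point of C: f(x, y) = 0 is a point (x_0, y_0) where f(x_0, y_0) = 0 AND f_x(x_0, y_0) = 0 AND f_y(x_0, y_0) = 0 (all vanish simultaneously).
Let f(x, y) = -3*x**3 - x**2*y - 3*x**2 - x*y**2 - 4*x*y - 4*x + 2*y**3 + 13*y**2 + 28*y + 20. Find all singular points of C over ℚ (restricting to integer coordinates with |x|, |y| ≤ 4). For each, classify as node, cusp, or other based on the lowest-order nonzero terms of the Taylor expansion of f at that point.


Singular points: {(0, -2)}; classification: node.

Compute partial derivatives:
  f_x = -9*x**2 - 2*x*y - 6*x - y**2 - 4*y - 4.
  f_y = -x**2 - 2*x*y - 4*x + 6*y**2 + 26*y + 28.
Scan x_0 ∈ {−4, ..., 4}. For each x_0, f_y(x_0, y) is a polynomial in y; find its integer roots y ∈ {−4, ..., 4}, then test f_x and f at those candidates.
  x = -4: f_y(-4, y) = 6*y**2 + 34*y + 28; vanishes at y ∈ {-1}. (-4, -1): f_x = -129 ≠ 0.
  x = -3: f_y(-3, y) = 6*y**2 + 32*y + 31; no integer root y with |y| ≤ 4.
  x = -2: f_y(-2, y) = 6*y**2 + 30*y + 32; no integer root y with |y| ≤ 4.
  x = -1: f_y(-1, y) = 6*y**2 + 28*y + 31; no integer root y with |y| ≤ 4.
  x = 0: f_y(0, y) = 6*y**2 + 26*y + 28; vanishes at y ∈ {-2}. (0, -2): f_x = 0, f = 0 — SINGULAR.
  x = 1: f_y(1, y) = 6*y**2 + 24*y + 23; no integer root y with |y| ≤ 4.
  x = 2: f_y(2, y) = 6*y**2 + 22*y + 16; vanishes at y ∈ {-1}. (2, -1): f_x = -45 ≠ 0.
  x = 3: f_y(3, y) = 6*y**2 + 20*y + 7; no integer root y with |y| ≤ 4.
  x = 4: f_y(4, y) = 6*y**2 + 18*y - 4; no integer root y with |y| ≤ 4.
Only singular point on the grid: (0, -2).
Classify: substitute x = 0 + u, y = -2 + v and expand: f = -3*u**3 - u**2*v - u**2 - u*v**2 + 2*v**3 + v**2.
No constant or linear terms (consistent with a singular point). Quadratic part: -u**2 + v**2. Cubic part: -3*u**3 - u**2*v - u*v**2 + 2*v**3.
The quadratic part v**2 - u**2 = (v − u)(v + u) splits into two distinct linear factors, so there are two distinct tangent lines y − -2 = ±(x − 0) — this is a node (ordinary double point).
Classification: node.


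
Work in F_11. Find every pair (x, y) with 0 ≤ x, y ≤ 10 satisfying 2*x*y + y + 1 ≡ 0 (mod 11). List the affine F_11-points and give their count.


Affine F_11-points: {(0, 10), (1, 7), (2, 2), (3, 3), (4, 6), (6, 5), (7, 8), (8, 9), (9, 4), (10, 1)}; count = 10.

For each of the 121 pairs (x, y) ∈ F_11², evaluate f(x, y) mod 11. Record the zeros.
  x = 0: [0↦1, 1↦2, 2↦3, 3↦4, 4↦5, 5↦6, 6↦7, 7↦8, 8↦9, 9↦10, 10↦0]  zeros at y ∈ {10}
  x = 1: [0↦1, 1↦4, 2↦7, 3↦10, 4↦2, 5↦5, 6↦8, 7↦0, 8↦3, 9↦6, 10↦9]  zeros at y ∈ {7}
  x = 2: [0↦1, 1↦6, 2↦0, 3↦5, 4↦10, 5↦4, 6↦9, 7↦3, 8↦8, 9↦2, 10↦7]  zeros at y ∈ {2}
  x = 3: [0↦1, 1↦8, 2↦4, 3↦0, 4↦7, 5↦3, 6↦10, 7↦6, 8↦2, 9↦9, 10↦5]  zeros at y ∈ {3}
  x = 4: [0↦1, 1↦10, 2↦8, 3↦6, 4↦4, 5↦2, 6↦0, 7↦9, 8↦7, 9↦5, 10↦3]  zeros at y ∈ {6}
  x = 5: [0↦1, 1↦1, 2↦1, 3↦1, 4↦1, 5↦1, 6↦1, 7↦1, 8↦1, 9↦1, 10↦1]  zeros at y ∈ ∅
  x = 6: [0↦1, 1↦3, 2↦5, 3↦7, 4↦9, 5↦0, 6↦2, 7↦4, 8↦6, 9↦8, 10↦10]  zeros at y ∈ {5}
  x = 7: [0↦1, 1↦5, 2↦9, 3↦2, 4↦6, 5↦10, 6↦3, 7↦7, 8↦0, 9↦4, 10↦8]  zeros at y ∈ {8}
  x = 8: [0↦1, 1↦7, 2↦2, 3↦8, 4↦3, 5↦9, 6↦4, 7↦10, 8↦5, 9↦0, 10↦6]  zeros at y ∈ {9}
  x = 9: [0↦1, 1↦9, 2↦6, 3↦3, 4↦0, 5↦8, 6↦5, 7↦2, 8↦10, 9↦7, 10↦4]  zeros at y ∈ {4}
  x = 10: [0↦1, 1↦0, 2↦10, 3↦9, 4↦8, 5↦7, 6↦6, 7↦5, 8↦4, 9↦3, 10↦2]  zeros at y ∈ {1}
Collecting zeros: affine points = {(0, 10), (1, 7), (2, 2), (3, 3), (4, 6), (6, 5), (7, 8), (8, 9), (9, 4), (10, 1)}.
Total count |C(F_11)_aff| = 10.


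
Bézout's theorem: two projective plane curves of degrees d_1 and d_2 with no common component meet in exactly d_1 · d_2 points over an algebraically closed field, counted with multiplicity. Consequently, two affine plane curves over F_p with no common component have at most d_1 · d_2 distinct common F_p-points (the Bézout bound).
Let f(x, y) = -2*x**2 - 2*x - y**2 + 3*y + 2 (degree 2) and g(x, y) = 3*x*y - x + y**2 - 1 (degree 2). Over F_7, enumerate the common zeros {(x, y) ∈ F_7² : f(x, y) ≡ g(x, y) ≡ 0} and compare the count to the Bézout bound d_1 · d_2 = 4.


Common zeros: {(5, 2)}; count = 1; Bézout bound = 4.

deg(f) = 2, deg(g) = 2, so Bézout bound = 4.
Scan x ∈ F_7. For each x, list the y ∈ F_7 with f(x, y) ≡ 0 and those with g(x, y) ≡ 0 (mod 7); the common zeros in that column are the intersection.
  x = 0: f ≡ 0 at y ∈ ∅; g ≡ 0 at y ∈ {1, 6}; common: ∅.
  x = 1: f ≡ 0 at y ∈ {1, 2}; g ≡ 0 at y ∈ ∅; common: ∅.
  x = 2: f ≡ 0 at y ∈ {4, 6}; g ≡ 0 at y ∈ ∅; common: ∅.
  x = 3: f ≡ 0 at y ∈ ∅; g ≡ 0 at y ∈ ∅; common: ∅.
  x = 4: f ≡ 0 at y ∈ {4, 6}; g ≡ 0 at y ∈ ∅; common: ∅.
  x = 5: f ≡ 0 at y ∈ {1, 2}; g ≡ 0 at y ∈ {2, 4}; common: {2}.
  x = 6: f ≡ 0 at y ∈ ∅; g ≡ 0 at y ∈ {0, 3}; common: ∅.
Collecting: common zeros = {(5, 2)}, so the count is 1.
Comparison with the Bézout bound: 1 ≤ 4 = deg(f)·deg(g), as expected for curves with no common component (the affine F_7-count falls short of the bound because intersections may lie at infinity, over extension fields, or carry multiplicity).


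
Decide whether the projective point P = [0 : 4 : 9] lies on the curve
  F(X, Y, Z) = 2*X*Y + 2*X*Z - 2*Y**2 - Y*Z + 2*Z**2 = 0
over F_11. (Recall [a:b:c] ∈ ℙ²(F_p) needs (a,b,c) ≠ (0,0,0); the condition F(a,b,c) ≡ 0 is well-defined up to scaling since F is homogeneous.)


F(0,4,9) ≡ 6 (mod 11); P is NOT on the curve.

Evaluate F(0, 4, 9) term-by-term (mod 11).
  2*X*Y ↦ 2·0·4·1 = 0
  2*X*Z ↦ 2·0·1·9 = 0
  -2*Y**2 ↦ -2·1·16·1 = -32
  -Y*Z ↦ -1·1·4·9 = -36
  2*Z**2 ↦ 2·1·1·81 = 162
Sum: F(0, 4, 9) = (0) + (0) + (-32) + (-36) + (162) = 94.
Reducing mod 11: 94 ≡ 6 (mod 11).
Since F(a, b, c) ≡ 6 ≠ 0 (mod 11), P does NOT lie on the curve.


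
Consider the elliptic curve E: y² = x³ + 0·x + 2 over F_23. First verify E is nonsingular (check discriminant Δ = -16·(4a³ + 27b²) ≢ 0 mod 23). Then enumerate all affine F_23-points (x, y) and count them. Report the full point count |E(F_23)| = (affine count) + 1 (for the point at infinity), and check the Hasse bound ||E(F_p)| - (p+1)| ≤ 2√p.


Affine points = {(0, 5), (0, 18), (1, 7), (1, 16), (3, 11), (3, 12), (5, 9), (5, 14), (7, 0), (8, 10), (8, 13), (9, 8), (9, 15), (10, 6), (10, 17), (14, 3), (14, 20), (16, 2), (16, 21), (17, 4), (17, 19), (22, 1), (22, 22)}; affine count = 23; |E(F_23)| = 24.

Discriminant check: Δ ∝ 4a³ + 27b² = 4·0³ + 27·2² = 4·0 + 27·4 ≡ 16 (mod 23). Nonzero ⇒ E is nonsingular.
For each x ∈ F_23, compute rhs = x³ + 0·x + 2 mod 23, then count y ∈ F_23 with y² ≡ rhs.
  x = 0: rhs = 2, matching y values: 5, 18 (2 points).
  x = 1: rhs = 3, matching y values: 7, 16 (2 points).
  x = 2: rhs = 10, matching y values: none (0 points).
  x = 3: rhs = 6, matching y values: 11, 12 (2 points).
  x = 4: rhs = 20, matching y values: none (0 points).
  x = 5: rhs = 12, matching y values: 9, 14 (2 points).
  x = 6: rhs = 11, matching y values: none (0 points).
  x = 7: rhs = 0, matching y values: 0 (1 points).
  x = 8: rhs = 8, matching y values: 10, 13 (2 points).
  x = 9: rhs = 18, matching y values: 8, 15 (2 points).
  x = 10: rhs = 13, matching y values: 6, 17 (2 points).
  x = 11: rhs = 22, matching y values: none (0 points).
  x = 12: rhs = 5, matching y values: none (0 points).
  x = 13: rhs = 14, matching y values: none (0 points).
  x = 14: rhs = 9, matching y values: 3, 20 (2 points).
  x = 15: rhs = 19, matching y values: none (0 points).
  x = 16: rhs = 4, matching y values: 2, 21 (2 points).
  x = 17: rhs = 16, matching y values: 4, 19 (2 points).
  x = 18: rhs = 15, matching y values: none (0 points).
  x = 19: rhs = 7, matching y values: none (0 points).
  x = 20: rhs = 21, matching y values: none (0 points).
  x = 21: rhs = 17, matching y values: none (0 points).
  x = 22: rhs = 1, matching y values: 1, 22 (2 points).
Total affine count: 23.
Full point count |E(F_23)| = 23 + 1 = 24.
Hasse bound: |24 − (23+1)| = |0| = 0 ≤ 2√23 ≈ 9.5917 ✓.


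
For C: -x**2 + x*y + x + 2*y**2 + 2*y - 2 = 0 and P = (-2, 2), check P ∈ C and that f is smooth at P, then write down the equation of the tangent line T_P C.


Tangent line at P: 7*x + 8*y - 2 = 0.

Step 1: f(-2, 2) = 0, so P lies on C.
Step 2: partial derivatives
  f_x(x, y) = -2*x + y + 1, f_y(x, y) = x + 4*y + 2.
  f_x(P) = 7, f_y(P) = 8 (gradient nonzero, so P is smooth).
Step 3: tangent line at P: 7·(x − -2) + 8·(y − 2) = 0.
Expanding: 7*x + 8*y - 2 = 0.


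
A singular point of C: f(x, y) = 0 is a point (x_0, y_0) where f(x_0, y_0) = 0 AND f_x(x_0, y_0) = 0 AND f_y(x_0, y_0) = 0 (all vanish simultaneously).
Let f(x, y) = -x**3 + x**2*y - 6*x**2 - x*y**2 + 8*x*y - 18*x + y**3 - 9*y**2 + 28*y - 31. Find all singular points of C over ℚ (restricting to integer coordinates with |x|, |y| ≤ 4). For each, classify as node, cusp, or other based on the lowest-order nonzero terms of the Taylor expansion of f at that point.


Singular points: {(-1, 3)}; classification: cusp.

Compute partial derivatives:
  f_x = -3*x**2 + 2*x*y - 12*x - y**2 + 8*y - 18.
  f_y = x**2 - 2*x*y + 8*x + 3*y**2 - 18*y + 28.
Scan x_0 ∈ {−4, ..., 4}. For each x_0, f_y(x_0, y) is a polynomial in y; find its integer roots y ∈ {−4, ..., 4}, then test f_x and f at those candidates.
  x = -4: f_y(-4, y) = 3*y**2 - 10*y + 12; no integer root y with |y| ≤ 4.
  x = -3: f_y(-3, y) = 3*y**2 - 12*y + 13; no integer root y with |y| ≤ 4.
  x = -2: f_y(-2, y) = 3*y**2 - 14*y + 16; vanishes at y ∈ {2}. (-2, 2): f_x = -2 ≠ 0.
  x = -1: f_y(-1, y) = 3*y**2 - 16*y + 21; vanishes at y ∈ {3}. (-1, 3): f_x = 0, f = 0 — SINGULAR.
  x = 0: f_y(0, y) = 3*y**2 - 18*y + 28; no integer root y with |y| ≤ 4.
  x = 1: f_y(1, y) = 3*y**2 - 20*y + 37; no integer root y with |y| ≤ 4.
  x = 2: f_y(2, y) = 3*y**2 - 22*y + 48; no integer root y with |y| ≤ 4.
  x = 3: f_y(3, y) = 3*y**2 - 24*y + 61; no integer root y with |y| ≤ 4.
  x = 4: f_y(4, y) = 3*y**2 - 26*y + 76; no integer root y with |y| ≤ 4.
Only singular point on the grid: (-1, 3).
Classify: substitute x = -1 + u, y = 3 + v and expand: f = -u**3 + u**2*v - u*v**2 + v**3 + v**2.
No constant or linear terms (consistent with a singular point). Quadratic part: v**2. Cubic part: -u**3 + u**2*v - u*v**2 + v**3.
The quadratic part v**2 is a perfect square, so there is a single (double) tangent line v = 0, i.e. y = 3. Restricting the cubic part to that line (v = 0) leaves -u**3 ≠ 0, so f is not divisible by v and the branch is v² ≈ u**3 to lowest order — this is a cusp.
Classification: cusp.


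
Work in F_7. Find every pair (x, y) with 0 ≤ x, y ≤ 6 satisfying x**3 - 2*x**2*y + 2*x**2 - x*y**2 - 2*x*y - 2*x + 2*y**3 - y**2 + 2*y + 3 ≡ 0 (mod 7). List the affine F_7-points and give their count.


Affine F_7-points: {(0, 5), (2, 5), (3, 0), (4, 0), (4, 3), (5, 0), (6, 5)}; count = 7.

For each of the 49 pairs (x, y) ∈ F_7², evaluate f(x, y) mod 7. Record the zeros.
  x = 0: [0↦3, 1↦6, 2↦5, 3↦5, 4↦4, 5↦0, 6↦5]  zeros at y ∈ {5}
  x = 1: [0↦4, 1↦2, 2↦1, 3↦6, 4↦1, 5↦5, 6↦2]  zeros at y ∈ ∅
  x = 2: [0↦1, 1↦4, 2↦6, 3↦5, 4↦6, 5↦0, 6↦6]  zeros at y ∈ {5}
  x = 3: [0↦0, 1↦4, 2↦5, 3↦1, 4↦4, 5↦5, 6↦2]  zeros at y ∈ {0}
  x = 4: [0↦0, 1↦1, 2↦4, 3↦0, 4↦1, 5↦5, 6↦3]  zeros at y ∈ {0, 3}
  x = 5: [0↦0, 1↦1, 2↦2, 3↦1, 4↦3, 5↦6, 6↦1]  zeros at y ∈ {0}
  x = 6: [0↦6, 1↦3, 2↦5, 3↦3, 4↦2, 5↦0, 6↦2]  zeros at y ∈ {5}
Collecting zeros: affine points = {(0, 5), (2, 5), (3, 0), (4, 0), (4, 3), (5, 0), (6, 5)}.
Total count |C(F_7)_aff| = 7.


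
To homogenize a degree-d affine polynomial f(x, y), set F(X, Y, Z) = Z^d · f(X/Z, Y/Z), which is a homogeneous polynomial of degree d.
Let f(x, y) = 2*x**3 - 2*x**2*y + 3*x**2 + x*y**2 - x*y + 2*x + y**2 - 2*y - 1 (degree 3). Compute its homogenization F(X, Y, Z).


F(X, Y, Z) = 2*X**3 - 2*X**2*Y + 3*X**2*Z + X*Y**2 - X*Y*Z + 2*X*Z**2 + Y**2*Z - 2*Y*Z**2 - Z**3

deg(f) = 3.
Substitute x = X/Z, y = Y/Z into f, then multiply by Z^3.
  monomial 2·x^3·y^0 ↦ 2·X^3·Y^0·Z^0.
  monomial -2·x^2·y^1 ↦ -2·X^2·Y^1·Z^0.
  monomial 3·x^2·y^0 ↦ 3·X^2·Y^0·Z^1.
  monomial 1·x^1·y^2 ↦ 1·X^1·Y^2·Z^0.
  monomial -1·x^1·y^1 ↦ -1·X^1·Y^1·Z^1.
  monomial 2·x^1·y^0 ↦ 2·X^1·Y^0·Z^2.
  monomial 1·x^0·y^2 ↦ 1·X^0·Y^2·Z^1.
  monomial -2·x^0·y^1 ↦ -2·X^0·Y^1·Z^2.
  monomial -1·x^0·y^0 ↦ -1·X^0·Y^0·Z^3.
Collecting: F(X, Y, Z) = 2*X**3 - 2*X**2*Y + 3*X**2*Z + X*Y**2 - X*Y*Z + 2*X*Z**2 + Y**2*Z - 2*Y*Z**2 - Z**3.


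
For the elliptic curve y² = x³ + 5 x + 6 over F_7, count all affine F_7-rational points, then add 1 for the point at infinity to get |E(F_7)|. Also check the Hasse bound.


Affine points = {(5, 3), (5, 4), (6, 0)}; affine count = 3; |E(F_7)| = 4.

Discriminant check: Δ ∝ 4a³ + 27b² = 4·5³ + 27·6² = 4·125 + 27·36 ≡ 2 (mod 7). Nonzero ⇒ E is nonsingular.
For each x ∈ F_7, compute rhs = x³ + 5·x + 6 mod 7, then count y ∈ F_7 with y² ≡ rhs.
  x = 0: rhs = 6, matching y values: none (0 points).
  x = 1: rhs = 5, matching y values: none (0 points).
  x = 2: rhs = 3, matching y values: none (0 points).
  x = 3: rhs = 6, matching y values: none (0 points).
  x = 4: rhs = 6, matching y values: none (0 points).
  x = 5: rhs = 2, matching y values: 3, 4 (2 points).
  x = 6: rhs = 0, matching y values: 0 (1 points).
Total affine count: 3.
Full point count |E(F_7)| = 3 + 1 = 4.
Hasse bound: |4 − (7+1)| = |-4| = 4 ≤ 2√7 ≈ 5.2915 ✓.


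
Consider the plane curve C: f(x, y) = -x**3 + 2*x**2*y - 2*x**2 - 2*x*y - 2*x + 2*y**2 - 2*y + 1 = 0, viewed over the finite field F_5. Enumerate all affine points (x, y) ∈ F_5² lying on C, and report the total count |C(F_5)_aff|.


Affine F_5-points: {(0, 2), (0, 4), (1, 2), (1, 4), (2, 1), (2, 3), (3, 0)}; count = 7.

For each of the 25 pairs (x, y) ∈ F_5², evaluate f(x, y) mod 5. Record the zeros.
  x = 0: [0↦1, 1↦1, 2↦0, 3↦3, 4↦0]  zeros at y ∈ {2, 4}
  x = 1: [0↦1, 1↦1, 2↦0, 3↦3, 4↦0]  zeros at y ∈ {2, 4}
  x = 2: [0↦1, 1↦0, 2↦3, 3↦0, 4↦1]  zeros at y ∈ {1, 3}
  x = 3: [0↦0, 1↦2, 2↦3, 3↦3, 4↦2]  zeros at y ∈ {0}
  x = 4: [0↦2, 1↦1, 2↦4, 3↦1, 4↦2]  zeros at y ∈ ∅
Collecting zeros: affine points = {(0, 2), (0, 4), (1, 2), (1, 4), (2, 1), (2, 3), (3, 0)}.
Total count |C(F_5)_aff| = 7.


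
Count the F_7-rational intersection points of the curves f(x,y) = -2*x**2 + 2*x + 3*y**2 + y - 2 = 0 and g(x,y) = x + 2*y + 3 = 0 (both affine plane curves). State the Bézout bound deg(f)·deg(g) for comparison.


Common zeros: ∅; count = 0; Bézout bound = 2.

deg(f) = 2, deg(g) = 1, so Bézout bound = 2.
Scan x ∈ F_7. For each x, list the y ∈ F_7 with f(x, y) ≡ 0 and those with g(x, y) ≡ 0 (mod 7); the common zeros in that column are the intersection.
  x = 0: f ≡ 0 at y ∈ {3, 6}; g ≡ 0 at y ∈ {2}; common: ∅.
  x = 1: f ≡ 0 at y ∈ {3, 6}; g ≡ 0 at y ∈ {5}; common: ∅.
  x = 2: f ≡ 0 at y ∈ ∅; g ≡ 0 at y ∈ {1}; common: ∅.
  x = 3: f ≡ 0 at y ∈ {0, 2}; g ≡ 0 at y ∈ {4}; common: ∅.
  x = 4: f ≡ 0 at y ∈ ∅; g ≡ 0 at y ∈ {0}; common: ∅.
  x = 5: f ≡ 0 at y ∈ {0, 2}; g ≡ 0 at y ∈ {3}; common: ∅.
  x = 6: f ≡ 0 at y ∈ ∅; g ≡ 0 at y ∈ {6}; common: ∅.
Collecting: common zeros = ∅, so the count is 0.
Comparison with the Bézout bound: 0 ≤ 2 = deg(f)·deg(g), as expected for curves with no common component (the affine F_7-count falls short of the bound because intersections may lie at infinity, over extension fields, or carry multiplicity).


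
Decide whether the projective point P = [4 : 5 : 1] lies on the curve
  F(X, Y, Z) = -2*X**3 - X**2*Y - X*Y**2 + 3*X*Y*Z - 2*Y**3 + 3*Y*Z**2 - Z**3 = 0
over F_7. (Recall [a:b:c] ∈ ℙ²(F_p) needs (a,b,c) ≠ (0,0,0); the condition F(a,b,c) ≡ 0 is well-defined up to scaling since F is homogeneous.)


F(4,5,1) ≡ 6 (mod 7); P is NOT on the curve.

Evaluate F(4, 5, 1) term-by-term (mod 7).
  -2*X**3 ↦ -2·64·1·1 = -128
  -X**2*Y ↦ -1·16·5·1 = -80
  -X*Y**2 ↦ -1·4·25·1 = -100
  3*X*Y*Z ↦ 3·4·5·1 = 60
  -2*Y**3 ↦ -2·1·125·1 = -250
  3*Y*Z**2 ↦ 3·1·5·1 = 15
  -Z**3 ↦ -1·1·1·1 = -1
Sum: F(4, 5, 1) = (-128) + (-80) + (-100) + (60) + (-250) + (15) + (-1) = -484.
Reducing mod 7: -484 ≡ 6 (mod 7).
Since F(a, b, c) ≡ 6 ≠ 0 (mod 7), P does NOT lie on the curve.


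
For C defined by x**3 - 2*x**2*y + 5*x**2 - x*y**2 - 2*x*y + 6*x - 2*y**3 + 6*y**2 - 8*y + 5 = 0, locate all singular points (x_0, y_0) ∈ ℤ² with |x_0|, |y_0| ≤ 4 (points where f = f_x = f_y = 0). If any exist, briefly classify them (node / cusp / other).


Singular points: {(-1, 1)}; classification: cusp.

Compute partial derivatives:
  f_x = 3*x**2 - 4*x*y + 10*x - y**2 - 2*y + 6.
  f_y = -2*x**2 - 2*x*y - 2*x - 6*y**2 + 12*y - 8.
Scan x_0 ∈ {−4, ..., 4}. For each x_0, f_y(x_0, y) is a polynomial in y; find its integer roots y ∈ {−4, ..., 4}, then test f_x and f at those candidates.
  x = -4: f_y(-4, y) = -6*y**2 + 20*y - 32; no integer root y with |y| ≤ 4.
  x = -3: f_y(-3, y) = -6*y**2 + 18*y - 20; no integer root y with |y| ≤ 4.
  x = -2: f_y(-2, y) = -6*y**2 + 16*y - 12; no integer root y with |y| ≤ 4.
  x = -1: f_y(-1, y) = -6*y**2 + 14*y - 8; vanishes at y ∈ {1}. (-1, 1): f_x = 0, f = 0 — SINGULAR.
  x = 0: f_y(0, y) = -6*y**2 + 12*y - 8; no integer root y with |y| ≤ 4.
  x = 1: f_y(1, y) = -6*y**2 + 10*y - 12; no integer root y with |y| ≤ 4.
  x = 2: f_y(2, y) = -6*y**2 + 8*y - 20; no integer root y with |y| ≤ 4.
  x = 3: f_y(3, y) = -6*y**2 + 6*y - 32; no integer root y with |y| ≤ 4.
  x = 4: f_y(4, y) = -6*y**2 + 4*y - 48; no integer root y with |y| ≤ 4.
Only singular point on the grid: (-1, 1).
Classify: substitute x = -1 + u, y = 1 + v and expand: f = u**3 - 2*u**2*v - u*v**2 - 2*v**3 + v**2.
No constant or linear terms (consistent with a singular point). Quadratic part: v**2. Cubic part: u**3 - 2*u**2*v - u*v**2 - 2*v**3.
The quadratic part v**2 is a perfect square, so there is a single (double) tangent line v = 0, i.e. y = 1. Restricting the cubic part to that line (v = 0) leaves u**3 ≠ 0, so f is not divisible by v and the branch is v² ≈ -u**3 to lowest order — this is a cusp.
Classification: cusp.


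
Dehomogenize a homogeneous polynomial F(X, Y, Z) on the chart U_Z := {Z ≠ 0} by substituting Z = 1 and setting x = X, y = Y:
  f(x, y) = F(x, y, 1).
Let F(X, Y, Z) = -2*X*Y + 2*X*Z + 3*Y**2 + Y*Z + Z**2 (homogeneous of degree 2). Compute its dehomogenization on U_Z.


f(x, y) = -2*x*y + 2*x + 3*y**2 + y + 1

On U_Z we set Z = 1. Each monomial c·X^i·Y^j·Z^k in F becomes c·x^i·y^j·1^k = c·x^i·y^j.
Substituting Z = 1: F(X, Y, 1) = -2*x*y + 2*x + 3*y**2 + y + 1.
Note: deg(f) ≤ deg(F) = 2; strict inequality happens when F is divisible by Z (lost terms).


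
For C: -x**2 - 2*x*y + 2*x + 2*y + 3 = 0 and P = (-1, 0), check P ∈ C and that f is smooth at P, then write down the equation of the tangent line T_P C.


Tangent line at P: 4*x + 4*y + 4 = 0.

Step 1: f(-1, 0) = 0, so P lies on C.
Step 2: partial derivatives
  f_x(x, y) = -2*x - 2*y + 2, f_y(x, y) = 2 - 2*x.
  f_x(P) = 4, f_y(P) = 4 (gradient nonzero, so P is smooth).
Step 3: tangent line at P: 4·(x − -1) + 4·(y − 0) = 0.
Expanding: 4*x + 4*y + 4 = 0.


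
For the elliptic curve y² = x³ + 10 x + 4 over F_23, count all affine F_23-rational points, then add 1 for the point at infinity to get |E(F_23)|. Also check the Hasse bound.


Affine points = {(0, 2), (0, 21), (2, 3), (2, 20), (4, 4), (4, 19), (5, 8), (5, 15), (6, 2), (6, 21), (7, 7), (7, 16), (9, 8), (9, 15), (10, 0), (12, 9), (12, 14), (13, 10), (13, 13), (14, 6), (14, 17), (17, 2), (17, 21), (18, 6), (18, 17), (20, 4), (20, 19), (22, 4), (22, 19)}; affine count = 29; |E(F_23)| = 30.

Discriminant check: Δ ∝ 4a³ + 27b² = 4·10³ + 27·4² = 4·1000 + 27·16 ≡ 16 (mod 23). Nonzero ⇒ E is nonsingular.
For each x ∈ F_23, compute rhs = x³ + 10·x + 4 mod 23, then count y ∈ F_23 with y² ≡ rhs.
  x = 0: rhs = 4, matching y values: 2, 21 (2 points).
  x = 1: rhs = 15, matching y values: none (0 points).
  x = 2: rhs = 9, matching y values: 3, 20 (2 points).
  x = 3: rhs = 15, matching y values: none (0 points).
  x = 4: rhs = 16, matching y values: 4, 19 (2 points).
  x = 5: rhs = 18, matching y values: 8, 15 (2 points).
  x = 6: rhs = 4, matching y values: 2, 21 (2 points).
  x = 7: rhs = 3, matching y values: 7, 16 (2 points).
  x = 8: rhs = 21, matching y values: none (0 points).
  x = 9: rhs = 18, matching y values: 8, 15 (2 points).
  x = 10: rhs = 0, matching y values: 0 (1 points).
  x = 11: rhs = 19, matching y values: none (0 points).
  x = 12: rhs = 12, matching y values: 9, 14 (2 points).
  x = 13: rhs = 8, matching y values: 10, 13 (2 points).
  x = 14: rhs = 13, matching y values: 6, 17 (2 points).
  x = 15: rhs = 10, matching y values: none (0 points).
  x = 16: rhs = 5, matching y values: none (0 points).
  x = 17: rhs = 4, matching y values: 2, 21 (2 points).
  x = 18: rhs = 13, matching y values: 6, 17 (2 points).
  x = 19: rhs = 15, matching y values: none (0 points).
  x = 20: rhs = 16, matching y values: 4, 19 (2 points).
  x = 21: rhs = 22, matching y values: none (0 points).
  x = 22: rhs = 16, matching y values: 4, 19 (2 points).
Total affine count: 29.
Full point count |E(F_23)| = 29 + 1 = 30.
Hasse bound: |30 − (23+1)| = |6| = 6 ≤ 2√23 ≈ 9.5917 ✓.


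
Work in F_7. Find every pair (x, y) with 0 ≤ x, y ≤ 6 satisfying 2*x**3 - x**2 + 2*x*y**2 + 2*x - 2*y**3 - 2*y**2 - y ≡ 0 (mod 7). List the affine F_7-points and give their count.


Affine F_7-points: {(0, 0), (1, 1), (1, 5), (2, 4), (2, 5), (2, 6), (3, 2), (4, 2), (4, 4), (5, 4), (6, 3)}; count = 11.

For each of the 49 pairs (x, y) ∈ F_7², evaluate f(x, y) mod 7. Record the zeros.
  x = 0: [0↦0, 1↦2, 2↦2, 3↦2, 4↦4, 5↦3, 6↦1]  zeros at y ∈ {0}
  x = 1: [0↦3, 1↦0, 2↦6, 3↦2, 4↦4, 5↦0, 6↦6]  zeros at y ∈ {1, 5}
  x = 2: [0↦2, 1↦1, 2↦6, 3↦5, 4↦0, 5↦0, 6↦0]  zeros at y ∈ {4, 5, 6}
  x = 3: [0↦2, 1↦3, 2↦0, 3↦2, 4↦4, 5↦1, 6↦2]  zeros at y ∈ {2}
  x = 4: [0↦1, 1↦4, 2↦0, 3↦5, 4↦0, 5↦1, 6↦3]  zeros at y ∈ {2, 4}
  x = 5: [0↦4, 1↦2, 2↦4, 3↦5, 4↦0, 5↦5, 6↦1]  zeros at y ∈ {4}
  x = 6: [0↦2, 1↦2, 2↦3, 3↦0, 4↦2, 5↦4, 6↦1]  zeros at y ∈ {3}
Collecting zeros: affine points = {(0, 0), (1, 1), (1, 5), (2, 4), (2, 5), (2, 6), (3, 2), (4, 2), (4, 4), (5, 4), (6, 3)}.
Total count |C(F_7)_aff| = 11.


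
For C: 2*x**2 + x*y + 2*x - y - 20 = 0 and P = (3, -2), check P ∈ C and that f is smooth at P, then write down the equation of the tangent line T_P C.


Tangent line at P: 12*x + 2*y - 32 = 0.

Step 1: f(3, -2) = 0, so P lies on C.
Step 2: partial derivatives
  f_x(x, y) = 4*x + y + 2, f_y(x, y) = x - 1.
  f_x(P) = 12, f_y(P) = 2 (gradient nonzero, so P is smooth).
Step 3: tangent line at P: 12·(x − 3) + 2·(y − -2) = 0.
Expanding: 12*x + 2*y - 32 = 0.


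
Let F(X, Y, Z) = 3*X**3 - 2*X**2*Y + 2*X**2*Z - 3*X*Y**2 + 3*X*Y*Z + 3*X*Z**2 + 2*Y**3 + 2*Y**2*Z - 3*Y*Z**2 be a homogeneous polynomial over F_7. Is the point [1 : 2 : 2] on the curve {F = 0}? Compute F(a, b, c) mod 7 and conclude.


F(1,2,2) ≡ 2 (mod 7); P is NOT on the curve.

Evaluate F(1, 2, 2) term-by-term (mod 7).
  3*X**3 ↦ 3·1·1·1 = 3
  -2*X**2*Y ↦ -2·1·2·1 = -4
  2*X**2*Z ↦ 2·1·1·2 = 4
  -3*X*Y**2 ↦ -3·1·4·1 = -12
  3*X*Y*Z ↦ 3·1·2·2 = 12
  3*X*Z**2 ↦ 3·1·1·4 = 12
  2*Y**3 ↦ 2·1·8·1 = 16
  2*Y**2*Z ↦ 2·1·4·2 = 16
  -3*Y*Z**2 ↦ -3·1·2·4 = -24
Sum: F(1, 2, 2) = (3) + (-4) + (4) + (-12) + (12) + (12) + (16) + (16) + (-24) = 23.
Reducing mod 7: 23 ≡ 2 (mod 7).
Since F(a, b, c) ≡ 2 ≠ 0 (mod 7), P does NOT lie on the curve.


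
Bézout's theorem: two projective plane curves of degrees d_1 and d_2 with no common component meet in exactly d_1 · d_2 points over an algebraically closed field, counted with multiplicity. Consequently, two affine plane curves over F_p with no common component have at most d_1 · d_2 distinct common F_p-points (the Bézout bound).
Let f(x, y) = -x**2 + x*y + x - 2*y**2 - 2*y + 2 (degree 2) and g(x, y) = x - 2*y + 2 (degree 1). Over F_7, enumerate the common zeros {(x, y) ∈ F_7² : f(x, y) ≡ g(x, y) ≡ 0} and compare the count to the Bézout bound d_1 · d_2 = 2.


Common zeros: {(3, 6)}; count = 1; Bézout bound = 2.

deg(f) = 2, deg(g) = 1, so Bézout bound = 2.
Scan x ∈ F_7. For each x, list the y ∈ F_7 with f(x, y) ≡ 0 and those with g(x, y) ≡ 0 (mod 7); the common zeros in that column are the intersection.
  x = 0: f ≡ 0 at y ∈ ∅; g ≡ 0 at y ∈ {1}; common: ∅.
  x = 1: f ≡ 0 at y ∈ ∅; g ≡ 0 at y ∈ {5}; common: ∅.
  x = 2: f ≡ 0 at y ∈ {0}; g ≡ 0 at y ∈ {2}; common: ∅.
  x = 3: f ≡ 0 at y ∈ {5, 6}; g ≡ 0 at y ∈ {6}; common: {6}.
  x = 4: f ≡ 0 at y ∈ {2, 6}; g ≡ 0 at y ∈ {3}; common: ∅.
  x = 5: f ≡ 0 at y ∈ ∅; g ≡ 0 at y ∈ {0}; common: ∅.
  x = 6: f ≡ 0 at y ∈ {0, 2}; g ≡ 0 at y ∈ {4}; common: ∅.
Collecting: common zeros = {(3, 6)}, so the count is 1.
Comparison with the Bézout bound: 1 ≤ 2 = deg(f)·deg(g), as expected for curves with no common component (the affine F_7-count falls short of the bound because intersections may lie at infinity, over extension fields, or carry multiplicity).


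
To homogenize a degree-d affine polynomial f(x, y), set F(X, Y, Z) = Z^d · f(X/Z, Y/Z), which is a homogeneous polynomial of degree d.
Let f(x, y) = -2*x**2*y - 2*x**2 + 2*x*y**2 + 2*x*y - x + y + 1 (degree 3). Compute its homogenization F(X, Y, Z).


F(X, Y, Z) = -2*X**2*Y - 2*X**2*Z + 2*X*Y**2 + 2*X*Y*Z - X*Z**2 + Y*Z**2 + Z**3

deg(f) = 3.
Substitute x = X/Z, y = Y/Z into f, then multiply by Z^3.
  monomial -2·x^2·y^1 ↦ -2·X^2·Y^1·Z^0.
  monomial -2·x^2·y^0 ↦ -2·X^2·Y^0·Z^1.
  monomial 2·x^1·y^2 ↦ 2·X^1·Y^2·Z^0.
  monomial 2·x^1·y^1 ↦ 2·X^1·Y^1·Z^1.
  monomial -1·x^1·y^0 ↦ -1·X^1·Y^0·Z^2.
  monomial 1·x^0·y^1 ↦ 1·X^0·Y^1·Z^2.
  monomial 1·x^0·y^0 ↦ 1·X^0·Y^0·Z^3.
Collecting: F(X, Y, Z) = -2*X**2*Y - 2*X**2*Z + 2*X*Y**2 + 2*X*Y*Z - X*Z**2 + Y*Z**2 + Z**3.


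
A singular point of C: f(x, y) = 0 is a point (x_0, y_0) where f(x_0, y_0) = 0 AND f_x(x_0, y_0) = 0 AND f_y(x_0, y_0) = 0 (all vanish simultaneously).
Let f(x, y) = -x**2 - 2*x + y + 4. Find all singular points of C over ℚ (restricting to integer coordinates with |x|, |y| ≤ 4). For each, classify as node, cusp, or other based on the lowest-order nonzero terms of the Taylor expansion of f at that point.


No singular points in the scanned grid; C is smooth there.

Compute partial derivatives:
  f_x = -2*x - 2.
  f_y = 1.
f_y = 1 is a nonzero constant, so f_y never vanishes: no point (x, y) can satisfy f = f_x = f_y = 0. In particular no (x, y) ∈ {−4, ..., 4}² is singular; the curve is smooth.


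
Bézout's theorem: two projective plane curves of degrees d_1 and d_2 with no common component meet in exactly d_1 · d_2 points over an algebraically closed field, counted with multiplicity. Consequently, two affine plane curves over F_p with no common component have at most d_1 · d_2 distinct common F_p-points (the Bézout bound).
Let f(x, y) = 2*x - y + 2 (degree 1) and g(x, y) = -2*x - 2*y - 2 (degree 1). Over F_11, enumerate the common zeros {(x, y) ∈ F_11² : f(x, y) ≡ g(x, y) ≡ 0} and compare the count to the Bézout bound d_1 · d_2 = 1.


Common zeros: {(10, 0)}; count = 1; Bézout bound = 1.

deg(f) = 1, deg(g) = 1, so Bézout bound = 1.
Scan x ∈ F_11. For each x, list the y ∈ F_11 with f(x, y) ≡ 0 and those with g(x, y) ≡ 0 (mod 11); the common zeros in that column are the intersection.
  x = 0: f ≡ 0 at y ∈ {2}; g ≡ 0 at y ∈ {10}; common: ∅.
  x = 1: f ≡ 0 at y ∈ {4}; g ≡ 0 at y ∈ {9}; common: ∅.
  x = 2: f ≡ 0 at y ∈ {6}; g ≡ 0 at y ∈ {8}; common: ∅.
  x = 3: f ≡ 0 at y ∈ {8}; g ≡ 0 at y ∈ {7}; common: ∅.
  x = 4: f ≡ 0 at y ∈ {10}; g ≡ 0 at y ∈ {6}; common: ∅.
  x = 5: f ≡ 0 at y ∈ {1}; g ≡ 0 at y ∈ {5}; common: ∅.
  x = 6: f ≡ 0 at y ∈ {3}; g ≡ 0 at y ∈ {4}; common: ∅.
  x = 7: f ≡ 0 at y ∈ {5}; g ≡ 0 at y ∈ {3}; common: ∅.
  x = 8: f ≡ 0 at y ∈ {7}; g ≡ 0 at y ∈ {2}; common: ∅.
  x = 9: f ≡ 0 at y ∈ {9}; g ≡ 0 at y ∈ {1}; common: ∅.
  x = 10: f ≡ 0 at y ∈ {0}; g ≡ 0 at y ∈ {0}; common: {0}.
Collecting: common zeros = {(10, 0)}, so the count is 1.
Comparison with the Bézout bound: 1 ≤ 1 = deg(f)·deg(g), as expected for curves with no common component (the bound is attained).


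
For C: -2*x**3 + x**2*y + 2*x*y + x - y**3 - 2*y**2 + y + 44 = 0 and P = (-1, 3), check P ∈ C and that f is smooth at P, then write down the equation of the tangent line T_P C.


Tangent line at P: -5*x - 39*y + 112 = 0.

Step 1: f(-1, 3) = 0, so P lies on C.
Step 2: partial derivatives
  f_x(x, y) = -6*x**2 + 2*x*y + 2*y + 1, f_y(x, y) = x**2 + 2*x - 3*y**2 - 4*y + 1.
  f_x(P) = -5, f_y(P) = -39 (gradient nonzero, so P is smooth).
Step 3: tangent line at P: -5·(x − -1) + -39·(y − 3) = 0.
Expanding: -5*x - 39*y + 112 = 0.


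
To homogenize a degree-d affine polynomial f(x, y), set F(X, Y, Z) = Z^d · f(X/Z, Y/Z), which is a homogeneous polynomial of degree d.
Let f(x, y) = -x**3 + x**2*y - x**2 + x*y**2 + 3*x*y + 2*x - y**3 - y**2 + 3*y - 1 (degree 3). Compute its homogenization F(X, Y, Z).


F(X, Y, Z) = -X**3 + X**2*Y - X**2*Z + X*Y**2 + 3*X*Y*Z + 2*X*Z**2 - Y**3 - Y**2*Z + 3*Y*Z**2 - Z**3

deg(f) = 3.
Substitute x = X/Z, y = Y/Z into f, then multiply by Z^3.
  monomial -1·x^3·y^0 ↦ -1·X^3·Y^0·Z^0.
  monomial 1·x^2·y^1 ↦ 1·X^2·Y^1·Z^0.
  monomial -1·x^2·y^0 ↦ -1·X^2·Y^0·Z^1.
  monomial 1·x^1·y^2 ↦ 1·X^1·Y^2·Z^0.
  monomial 3·x^1·y^1 ↦ 3·X^1·Y^1·Z^1.
  monomial 2·x^1·y^0 ↦ 2·X^1·Y^0·Z^2.
  monomial -1·x^0·y^3 ↦ -1·X^0·Y^3·Z^0.
  monomial -1·x^0·y^2 ↦ -1·X^0·Y^2·Z^1.
  monomial 3·x^0·y^1 ↦ 3·X^0·Y^1·Z^2.
  monomial -1·x^0·y^0 ↦ -1·X^0·Y^0·Z^3.
Collecting: F(X, Y, Z) = -X**3 + X**2*Y - X**2*Z + X*Y**2 + 3*X*Y*Z + 2*X*Z**2 - Y**3 - Y**2*Z + 3*Y*Z**2 - Z**3.


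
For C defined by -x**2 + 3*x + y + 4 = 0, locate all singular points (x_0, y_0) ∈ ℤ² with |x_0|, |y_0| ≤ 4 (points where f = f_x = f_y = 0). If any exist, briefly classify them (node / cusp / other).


No singular points in the scanned grid; C is smooth there.

Compute partial derivatives:
  f_x = 3 - 2*x.
  f_y = 1.
f_y = 1 is a nonzero constant, so f_y never vanishes: no point (x, y) can satisfy f = f_x = f_y = 0. In particular no (x, y) ∈ {−4, ..., 4}² is singular; the curve is smooth.


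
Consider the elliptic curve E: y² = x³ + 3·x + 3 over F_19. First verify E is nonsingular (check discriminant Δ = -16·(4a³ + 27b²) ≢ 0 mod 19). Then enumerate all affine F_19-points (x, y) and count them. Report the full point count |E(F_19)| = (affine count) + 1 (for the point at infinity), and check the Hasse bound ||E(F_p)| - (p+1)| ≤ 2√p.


Affine points = {(1, 8), (1, 11), (2, 6), (2, 13), (3, 1), (3, 18), (6, 3), (6, 16), (7, 5), (7, 14), (8, 8), (8, 11), (10, 8), (10, 11), (12, 0), (13, 4), (13, 15), (16, 9), (16, 10)}; affine count = 19; |E(F_19)| = 20.

Discriminant check: Δ ∝ 4a³ + 27b² = 4·3³ + 27·3² = 4·27 + 27·9 ≡ 9 (mod 19). Nonzero ⇒ E is nonsingular.
For each x ∈ F_19, compute rhs = x³ + 3·x + 3 mod 19, then count y ∈ F_19 with y² ≡ rhs.
  x = 0: rhs = 3, matching y values: none (0 points).
  x = 1: rhs = 7, matching y values: 8, 11 (2 points).
  x = 2: rhs = 17, matching y values: 6, 13 (2 points).
  x = 3: rhs = 1, matching y values: 1, 18 (2 points).
  x = 4: rhs = 3, matching y values: none (0 points).
  x = 5: rhs = 10, matching y values: none (0 points).
  x = 6: rhs = 9, matching y values: 3, 16 (2 points).
  x = 7: rhs = 6, matching y values: 5, 14 (2 points).
  x = 8: rhs = 7, matching y values: 8, 11 (2 points).
  x = 9: rhs = 18, matching y values: none (0 points).
  x = 10: rhs = 7, matching y values: 8, 11 (2 points).
  x = 11: rhs = 18, matching y values: none (0 points).
  x = 12: rhs = 0, matching y values: 0 (1 points).
  x = 13: rhs = 16, matching y values: 4, 15 (2 points).
  x = 14: rhs = 15, matching y values: none (0 points).
  x = 15: rhs = 3, matching y values: none (0 points).
  x = 16: rhs = 5, matching y values: 9, 10 (2 points).
  x = 17: rhs = 8, matching y values: none (0 points).
  x = 18: rhs = 18, matching y values: none (0 points).
Total affine count: 19.
Full point count |E(F_19)| = 19 + 1 = 20.
Hasse bound: |20 − (19+1)| = |0| = 0 ≤ 2√19 ≈ 8.7178 ✓.


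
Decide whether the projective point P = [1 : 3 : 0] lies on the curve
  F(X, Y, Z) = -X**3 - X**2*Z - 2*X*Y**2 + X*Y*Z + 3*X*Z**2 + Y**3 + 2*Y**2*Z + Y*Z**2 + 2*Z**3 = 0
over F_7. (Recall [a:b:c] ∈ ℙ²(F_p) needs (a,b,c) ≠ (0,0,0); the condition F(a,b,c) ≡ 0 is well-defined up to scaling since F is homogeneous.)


F(1,3,0) ≡ 1 (mod 7); P is NOT on the curve.

Evaluate F(1, 3, 0) term-by-term (mod 7).
  -X**3 ↦ -1·1·1·1 = -1
  -X**2*Z ↦ -1·1·1·0 = 0
  -2*X*Y**2 ↦ -2·1·9·1 = -18
  X*Y*Z ↦ 1·1·3·0 = 0
  3*X*Z**2 ↦ 3·1·1·0 = 0
  Y**3 ↦ 1·1·27·1 = 27
  2*Y**2*Z ↦ 2·1·9·0 = 0
  Y*Z**2 ↦ 1·1·3·0 = 0
  2*Z**3 ↦ 2·1·1·0 = 0
Sum: F(1, 3, 0) = (-1) + (0) + (-18) + (0) + (0) + (27) + (0) + (0) + (0) = 8.
Reducing mod 7: 8 ≡ 1 (mod 7).
Since F(a, b, c) ≡ 1 ≠ 0 (mod 7), P does NOT lie on the curve.


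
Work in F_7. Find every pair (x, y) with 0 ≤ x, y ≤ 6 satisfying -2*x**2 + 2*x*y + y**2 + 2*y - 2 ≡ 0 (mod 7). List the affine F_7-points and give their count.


Affine F_7-points: {(1, 4), (1, 6), (3, 2), (3, 4), (5, 3), (5, 6), (6, 2), (6, 5)}; count = 8.

For each of the 49 pairs (x, y) ∈ F_7², evaluate f(x, y) mod 7. Record the zeros.
  x = 0: [0↦5, 1↦1, 2↦6, 3↦6, 4↦1, 5↦5, 6↦4]  zeros at y ∈ ∅
  x = 1: [0↦3, 1↦1, 2↦1, 3↦3, 4↦0, 5↦6, 6↦0]  zeros at y ∈ {4, 6}
  x = 2: [0↦4, 1↦4, 2↦6, 3↦3, 4↦2, 5↦3, 6↦6]  zeros at y ∈ ∅
  x = 3: [0↦1, 1↦3, 2↦0, 3↦6, 4↦0, 5↦3, 6↦1]  zeros at y ∈ {2, 4}
  x = 4: [0↦1, 1↦5, 2↦4, 3↦5, 4↦1, 5↦6, 6↦6]  zeros at y ∈ ∅
  x = 5: [0↦4, 1↦3, 2↦4, 3↦0, 4↦5, 5↦5, 6↦0]  zeros at y ∈ {3, 6}
  x = 6: [0↦3, 1↦4, 2↦0, 3↦5, 4↦5, 5↦0, 6↦4]  zeros at y ∈ {2, 5}
Collecting zeros: affine points = {(1, 4), (1, 6), (3, 2), (3, 4), (5, 3), (5, 6), (6, 2), (6, 5)}.
Total count |C(F_7)_aff| = 8.


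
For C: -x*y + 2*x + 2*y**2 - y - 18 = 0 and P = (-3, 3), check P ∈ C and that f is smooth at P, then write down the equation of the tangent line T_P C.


Tangent line at P: -x + 14*y - 45 = 0.

Step 1: f(-3, 3) = 0, so P lies on C.
Step 2: partial derivatives
  f_x(x, y) = 2 - y, f_y(x, y) = -x + 4*y - 1.
  f_x(P) = -1, f_y(P) = 14 (gradient nonzero, so P is smooth).
Step 3: tangent line at P: -1·(x − -3) + 14·(y − 3) = 0.
Expanding: -x + 14*y - 45 = 0.


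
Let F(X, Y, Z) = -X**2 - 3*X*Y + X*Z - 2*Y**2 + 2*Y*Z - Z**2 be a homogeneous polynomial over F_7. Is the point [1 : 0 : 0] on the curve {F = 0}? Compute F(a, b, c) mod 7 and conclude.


F(1,0,0) ≡ 6 (mod 7); P is NOT on the curve.

Evaluate F(1, 0, 0) term-by-term (mod 7).
  -X**2 ↦ -1·1·1·1 = -1
  -3*X*Y ↦ -3·1·0·1 = 0
  X*Z ↦ 1·1·1·0 = 0
  -2*Y**2 ↦ -2·1·0·1 = 0
  2*Y*Z ↦ 2·1·0·0 = 0
  -Z**2 ↦ -1·1·1·0 = 0
Sum: F(1, 0, 0) = (-1) + (0) + (0) + (0) + (0) + (0) = -1.
Reducing mod 7: -1 ≡ 6 (mod 7).
Since F(a, b, c) ≡ 6 ≠ 0 (mod 7), P does NOT lie on the curve.
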